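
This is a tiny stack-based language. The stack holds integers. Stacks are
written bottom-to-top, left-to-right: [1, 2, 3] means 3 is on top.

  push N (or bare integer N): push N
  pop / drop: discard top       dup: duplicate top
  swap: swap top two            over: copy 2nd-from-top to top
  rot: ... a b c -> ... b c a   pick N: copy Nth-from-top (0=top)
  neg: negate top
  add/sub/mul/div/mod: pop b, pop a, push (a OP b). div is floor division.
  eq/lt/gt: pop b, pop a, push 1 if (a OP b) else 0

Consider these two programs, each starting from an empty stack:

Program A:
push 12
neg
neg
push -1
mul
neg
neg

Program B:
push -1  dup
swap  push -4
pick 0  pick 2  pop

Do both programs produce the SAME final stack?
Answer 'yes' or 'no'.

Program A trace:
  After 'push 12': [12]
  After 'neg': [-12]
  After 'neg': [12]
  After 'push -1': [12, -1]
  After 'mul': [-12]
  After 'neg': [12]
  After 'neg': [-12]
Program A final stack: [-12]

Program B trace:
  After 'push -1': [-1]
  After 'dup': [-1, -1]
  After 'swap': [-1, -1]
  After 'push -4': [-1, -1, -4]
  After 'pick 0': [-1, -1, -4, -4]
  After 'pick 2': [-1, -1, -4, -4, -1]
  After 'pop': [-1, -1, -4, -4]
Program B final stack: [-1, -1, -4, -4]
Same: no

Answer: no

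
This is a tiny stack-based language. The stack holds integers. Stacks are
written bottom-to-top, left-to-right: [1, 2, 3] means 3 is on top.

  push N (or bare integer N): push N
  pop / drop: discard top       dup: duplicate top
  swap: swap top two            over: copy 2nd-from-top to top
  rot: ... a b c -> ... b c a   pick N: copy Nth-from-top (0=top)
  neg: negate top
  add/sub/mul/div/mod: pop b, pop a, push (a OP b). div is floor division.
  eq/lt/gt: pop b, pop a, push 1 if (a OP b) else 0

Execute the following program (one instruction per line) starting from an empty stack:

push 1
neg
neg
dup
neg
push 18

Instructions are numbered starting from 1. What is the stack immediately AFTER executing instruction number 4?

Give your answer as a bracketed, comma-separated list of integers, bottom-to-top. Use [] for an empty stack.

Answer: [1, 1]

Derivation:
Step 1 ('push 1'): [1]
Step 2 ('neg'): [-1]
Step 3 ('neg'): [1]
Step 4 ('dup'): [1, 1]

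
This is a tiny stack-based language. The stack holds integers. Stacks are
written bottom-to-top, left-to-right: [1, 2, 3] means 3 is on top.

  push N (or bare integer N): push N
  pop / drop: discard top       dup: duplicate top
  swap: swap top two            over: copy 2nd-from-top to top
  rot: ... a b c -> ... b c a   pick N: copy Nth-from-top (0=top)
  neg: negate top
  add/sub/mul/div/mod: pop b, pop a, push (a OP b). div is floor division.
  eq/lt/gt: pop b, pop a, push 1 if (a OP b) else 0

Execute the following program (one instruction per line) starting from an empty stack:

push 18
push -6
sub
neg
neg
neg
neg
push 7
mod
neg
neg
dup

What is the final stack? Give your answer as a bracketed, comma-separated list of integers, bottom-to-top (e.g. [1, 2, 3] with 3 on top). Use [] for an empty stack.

Answer: [3, 3]

Derivation:
After 'push 18': [18]
After 'push -6': [18, -6]
After 'sub': [24]
After 'neg': [-24]
After 'neg': [24]
After 'neg': [-24]
After 'neg': [24]
After 'push 7': [24, 7]
After 'mod': [3]
After 'neg': [-3]
After 'neg': [3]
After 'dup': [3, 3]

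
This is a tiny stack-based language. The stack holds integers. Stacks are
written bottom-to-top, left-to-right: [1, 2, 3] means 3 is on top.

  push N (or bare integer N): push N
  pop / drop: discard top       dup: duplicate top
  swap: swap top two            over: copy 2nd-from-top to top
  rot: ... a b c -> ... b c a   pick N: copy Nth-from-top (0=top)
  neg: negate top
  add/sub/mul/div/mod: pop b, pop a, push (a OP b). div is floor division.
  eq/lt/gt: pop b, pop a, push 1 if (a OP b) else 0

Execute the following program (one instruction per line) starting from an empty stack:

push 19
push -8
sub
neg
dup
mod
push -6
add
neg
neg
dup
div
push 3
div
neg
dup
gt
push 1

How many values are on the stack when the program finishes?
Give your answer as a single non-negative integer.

Answer: 2

Derivation:
After 'push 19': stack = [19] (depth 1)
After 'push -8': stack = [19, -8] (depth 2)
After 'sub': stack = [27] (depth 1)
After 'neg': stack = [-27] (depth 1)
After 'dup': stack = [-27, -27] (depth 2)
After 'mod': stack = [0] (depth 1)
After 'push -6': stack = [0, -6] (depth 2)
After 'add': stack = [-6] (depth 1)
After 'neg': stack = [6] (depth 1)
After 'neg': stack = [-6] (depth 1)
After 'dup': stack = [-6, -6] (depth 2)
After 'div': stack = [1] (depth 1)
After 'push 3': stack = [1, 3] (depth 2)
After 'div': stack = [0] (depth 1)
After 'neg': stack = [0] (depth 1)
After 'dup': stack = [0, 0] (depth 2)
After 'gt': stack = [0] (depth 1)
After 'push 1': stack = [0, 1] (depth 2)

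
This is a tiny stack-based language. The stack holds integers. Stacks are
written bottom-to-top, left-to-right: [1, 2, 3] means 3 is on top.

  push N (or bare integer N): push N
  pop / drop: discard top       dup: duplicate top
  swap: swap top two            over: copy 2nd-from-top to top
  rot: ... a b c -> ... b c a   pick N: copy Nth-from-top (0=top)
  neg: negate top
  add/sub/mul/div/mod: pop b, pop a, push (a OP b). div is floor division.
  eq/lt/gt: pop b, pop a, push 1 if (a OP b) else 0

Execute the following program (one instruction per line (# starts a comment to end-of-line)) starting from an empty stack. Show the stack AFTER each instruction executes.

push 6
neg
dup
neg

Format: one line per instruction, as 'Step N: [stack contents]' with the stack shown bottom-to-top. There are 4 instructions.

Step 1: [6]
Step 2: [-6]
Step 3: [-6, -6]
Step 4: [-6, 6]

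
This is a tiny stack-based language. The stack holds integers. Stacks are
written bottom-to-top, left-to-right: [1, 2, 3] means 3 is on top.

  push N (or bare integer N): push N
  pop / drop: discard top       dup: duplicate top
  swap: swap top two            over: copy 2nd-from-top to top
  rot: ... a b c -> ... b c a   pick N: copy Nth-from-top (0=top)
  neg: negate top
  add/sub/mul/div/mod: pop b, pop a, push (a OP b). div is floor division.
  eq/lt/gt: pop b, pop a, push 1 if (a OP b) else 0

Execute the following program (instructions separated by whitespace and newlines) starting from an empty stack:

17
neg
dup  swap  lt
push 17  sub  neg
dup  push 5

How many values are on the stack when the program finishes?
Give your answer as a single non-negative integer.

Answer: 3

Derivation:
After 'push 17': stack = [17] (depth 1)
After 'neg': stack = [-17] (depth 1)
After 'dup': stack = [-17, -17] (depth 2)
After 'swap': stack = [-17, -17] (depth 2)
After 'lt': stack = [0] (depth 1)
After 'push 17': stack = [0, 17] (depth 2)
After 'sub': stack = [-17] (depth 1)
After 'neg': stack = [17] (depth 1)
After 'dup': stack = [17, 17] (depth 2)
After 'push 5': stack = [17, 17, 5] (depth 3)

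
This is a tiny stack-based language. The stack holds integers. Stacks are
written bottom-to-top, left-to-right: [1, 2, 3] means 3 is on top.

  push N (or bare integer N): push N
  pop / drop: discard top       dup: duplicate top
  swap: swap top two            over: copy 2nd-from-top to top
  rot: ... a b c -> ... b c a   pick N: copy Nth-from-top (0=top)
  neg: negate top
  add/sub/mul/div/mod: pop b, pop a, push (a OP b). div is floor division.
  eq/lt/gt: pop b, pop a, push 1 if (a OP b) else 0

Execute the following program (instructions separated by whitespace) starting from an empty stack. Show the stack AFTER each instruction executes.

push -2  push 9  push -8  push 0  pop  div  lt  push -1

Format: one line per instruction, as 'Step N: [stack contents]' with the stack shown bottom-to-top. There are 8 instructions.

Step 1: [-2]
Step 2: [-2, 9]
Step 3: [-2, 9, -8]
Step 4: [-2, 9, -8, 0]
Step 5: [-2, 9, -8]
Step 6: [-2, -2]
Step 7: [0]
Step 8: [0, -1]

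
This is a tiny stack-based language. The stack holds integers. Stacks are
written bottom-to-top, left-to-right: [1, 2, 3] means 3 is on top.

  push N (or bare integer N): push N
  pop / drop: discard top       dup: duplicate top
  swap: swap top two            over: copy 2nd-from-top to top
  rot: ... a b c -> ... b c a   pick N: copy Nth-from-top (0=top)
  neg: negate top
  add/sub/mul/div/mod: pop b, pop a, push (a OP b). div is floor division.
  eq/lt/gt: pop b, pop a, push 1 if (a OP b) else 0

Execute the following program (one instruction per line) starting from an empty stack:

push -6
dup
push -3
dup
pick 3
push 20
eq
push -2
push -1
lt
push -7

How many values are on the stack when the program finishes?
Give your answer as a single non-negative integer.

Answer: 7

Derivation:
After 'push -6': stack = [-6] (depth 1)
After 'dup': stack = [-6, -6] (depth 2)
After 'push -3': stack = [-6, -6, -3] (depth 3)
After 'dup': stack = [-6, -6, -3, -3] (depth 4)
After 'pick 3': stack = [-6, -6, -3, -3, -6] (depth 5)
After 'push 20': stack = [-6, -6, -3, -3, -6, 20] (depth 6)
After 'eq': stack = [-6, -6, -3, -3, 0] (depth 5)
After 'push -2': stack = [-6, -6, -3, -3, 0, -2] (depth 6)
After 'push -1': stack = [-6, -6, -3, -3, 0, -2, -1] (depth 7)
After 'lt': stack = [-6, -6, -3, -3, 0, 1] (depth 6)
After 'push -7': stack = [-6, -6, -3, -3, 0, 1, -7] (depth 7)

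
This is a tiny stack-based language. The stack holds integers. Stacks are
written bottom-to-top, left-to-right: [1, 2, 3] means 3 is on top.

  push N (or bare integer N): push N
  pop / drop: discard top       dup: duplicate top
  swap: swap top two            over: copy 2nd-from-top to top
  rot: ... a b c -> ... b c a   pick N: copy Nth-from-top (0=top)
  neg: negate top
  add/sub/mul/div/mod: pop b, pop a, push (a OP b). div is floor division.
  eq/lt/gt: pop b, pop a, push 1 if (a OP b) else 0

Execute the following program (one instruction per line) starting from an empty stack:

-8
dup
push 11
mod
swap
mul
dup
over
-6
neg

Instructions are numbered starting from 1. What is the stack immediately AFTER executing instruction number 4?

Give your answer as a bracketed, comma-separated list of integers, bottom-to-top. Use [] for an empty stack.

Answer: [-8, 3]

Derivation:
Step 1 ('-8'): [-8]
Step 2 ('dup'): [-8, -8]
Step 3 ('push 11'): [-8, -8, 11]
Step 4 ('mod'): [-8, 3]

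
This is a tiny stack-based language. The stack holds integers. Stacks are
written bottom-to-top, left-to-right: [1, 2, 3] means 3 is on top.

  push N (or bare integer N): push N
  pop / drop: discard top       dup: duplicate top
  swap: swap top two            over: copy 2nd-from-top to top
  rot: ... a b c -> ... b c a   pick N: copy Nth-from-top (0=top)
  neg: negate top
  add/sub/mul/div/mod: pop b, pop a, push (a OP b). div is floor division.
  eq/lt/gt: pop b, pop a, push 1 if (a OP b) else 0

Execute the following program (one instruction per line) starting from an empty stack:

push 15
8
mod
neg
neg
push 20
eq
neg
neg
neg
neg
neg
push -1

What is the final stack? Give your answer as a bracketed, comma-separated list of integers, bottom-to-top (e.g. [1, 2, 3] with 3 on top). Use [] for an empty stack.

Answer: [0, -1]

Derivation:
After 'push 15': [15]
After 'push 8': [15, 8]
After 'mod': [7]
After 'neg': [-7]
After 'neg': [7]
After 'push 20': [7, 20]
After 'eq': [0]
After 'neg': [0]
After 'neg': [0]
After 'neg': [0]
After 'neg': [0]
After 'neg': [0]
After 'push -1': [0, -1]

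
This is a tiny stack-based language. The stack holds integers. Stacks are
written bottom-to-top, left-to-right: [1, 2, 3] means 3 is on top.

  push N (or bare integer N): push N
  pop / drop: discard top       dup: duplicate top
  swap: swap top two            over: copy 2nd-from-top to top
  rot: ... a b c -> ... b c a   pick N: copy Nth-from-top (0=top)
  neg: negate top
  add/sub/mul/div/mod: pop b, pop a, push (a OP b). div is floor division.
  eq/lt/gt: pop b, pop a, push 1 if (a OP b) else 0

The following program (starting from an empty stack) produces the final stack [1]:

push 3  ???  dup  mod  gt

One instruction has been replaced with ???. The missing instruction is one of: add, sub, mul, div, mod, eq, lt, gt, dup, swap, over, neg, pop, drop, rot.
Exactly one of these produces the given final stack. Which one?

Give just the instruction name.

Answer: dup

Derivation:
Stack before ???: [3]
Stack after ???:  [3, 3]
The instruction that transforms [3] -> [3, 3] is: dup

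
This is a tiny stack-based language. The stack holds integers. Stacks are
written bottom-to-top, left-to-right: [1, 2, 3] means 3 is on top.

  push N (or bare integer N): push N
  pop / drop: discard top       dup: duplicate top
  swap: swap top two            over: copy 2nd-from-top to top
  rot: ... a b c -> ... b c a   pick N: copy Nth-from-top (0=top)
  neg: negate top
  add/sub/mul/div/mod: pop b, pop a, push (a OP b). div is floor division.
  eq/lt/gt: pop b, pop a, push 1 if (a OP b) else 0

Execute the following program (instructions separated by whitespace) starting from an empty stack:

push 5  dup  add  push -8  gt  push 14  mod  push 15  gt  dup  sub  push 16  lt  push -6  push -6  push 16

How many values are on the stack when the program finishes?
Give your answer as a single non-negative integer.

After 'push 5': stack = [5] (depth 1)
After 'dup': stack = [5, 5] (depth 2)
After 'add': stack = [10] (depth 1)
After 'push -8': stack = [10, -8] (depth 2)
After 'gt': stack = [1] (depth 1)
After 'push 14': stack = [1, 14] (depth 2)
After 'mod': stack = [1] (depth 1)
After 'push 15': stack = [1, 15] (depth 2)
After 'gt': stack = [0] (depth 1)
After 'dup': stack = [0, 0] (depth 2)
After 'sub': stack = [0] (depth 1)
After 'push 16': stack = [0, 16] (depth 2)
After 'lt': stack = [1] (depth 1)
After 'push -6': stack = [1, -6] (depth 2)
After 'push -6': stack = [1, -6, -6] (depth 3)
After 'push 16': stack = [1, -6, -6, 16] (depth 4)

Answer: 4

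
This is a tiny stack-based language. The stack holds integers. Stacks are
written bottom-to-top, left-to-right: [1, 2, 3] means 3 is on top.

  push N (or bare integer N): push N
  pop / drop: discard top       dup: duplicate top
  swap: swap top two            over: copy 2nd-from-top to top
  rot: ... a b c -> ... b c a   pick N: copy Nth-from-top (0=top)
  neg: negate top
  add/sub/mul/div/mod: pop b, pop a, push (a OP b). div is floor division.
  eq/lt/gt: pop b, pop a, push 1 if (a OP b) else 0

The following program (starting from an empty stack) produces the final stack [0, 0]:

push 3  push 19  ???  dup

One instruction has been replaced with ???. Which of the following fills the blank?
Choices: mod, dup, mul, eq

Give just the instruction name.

Stack before ???: [3, 19]
Stack after ???:  [0]
Checking each choice:
  mod: produces [3, 3]
  dup: produces [3, 19, 19, 19]
  mul: produces [57, 57]
  eq: MATCH


Answer: eq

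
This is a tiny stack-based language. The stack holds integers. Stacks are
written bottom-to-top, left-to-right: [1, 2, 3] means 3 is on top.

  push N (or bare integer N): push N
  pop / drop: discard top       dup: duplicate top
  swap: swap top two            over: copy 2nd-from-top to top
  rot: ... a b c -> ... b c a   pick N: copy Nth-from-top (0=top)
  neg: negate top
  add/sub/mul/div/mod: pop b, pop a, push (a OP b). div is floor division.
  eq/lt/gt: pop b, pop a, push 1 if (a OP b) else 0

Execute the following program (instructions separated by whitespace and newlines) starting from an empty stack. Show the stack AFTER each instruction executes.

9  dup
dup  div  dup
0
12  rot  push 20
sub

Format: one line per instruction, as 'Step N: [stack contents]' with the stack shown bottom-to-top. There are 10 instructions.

Step 1: [9]
Step 2: [9, 9]
Step 3: [9, 9, 9]
Step 4: [9, 1]
Step 5: [9, 1, 1]
Step 6: [9, 1, 1, 0]
Step 7: [9, 1, 1, 0, 12]
Step 8: [9, 1, 0, 12, 1]
Step 9: [9, 1, 0, 12, 1, 20]
Step 10: [9, 1, 0, 12, -19]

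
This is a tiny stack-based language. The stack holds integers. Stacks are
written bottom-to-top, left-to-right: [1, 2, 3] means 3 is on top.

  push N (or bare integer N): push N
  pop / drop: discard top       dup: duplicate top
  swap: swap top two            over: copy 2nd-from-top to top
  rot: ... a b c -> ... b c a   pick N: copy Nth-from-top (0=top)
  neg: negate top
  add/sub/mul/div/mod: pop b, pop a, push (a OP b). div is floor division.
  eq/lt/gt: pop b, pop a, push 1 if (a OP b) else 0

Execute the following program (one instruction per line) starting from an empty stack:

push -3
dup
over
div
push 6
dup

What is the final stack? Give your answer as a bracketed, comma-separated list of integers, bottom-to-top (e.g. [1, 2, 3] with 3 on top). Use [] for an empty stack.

Answer: [-3, 1, 6, 6]

Derivation:
After 'push -3': [-3]
After 'dup': [-3, -3]
After 'over': [-3, -3, -3]
After 'div': [-3, 1]
After 'push 6': [-3, 1, 6]
After 'dup': [-3, 1, 6, 6]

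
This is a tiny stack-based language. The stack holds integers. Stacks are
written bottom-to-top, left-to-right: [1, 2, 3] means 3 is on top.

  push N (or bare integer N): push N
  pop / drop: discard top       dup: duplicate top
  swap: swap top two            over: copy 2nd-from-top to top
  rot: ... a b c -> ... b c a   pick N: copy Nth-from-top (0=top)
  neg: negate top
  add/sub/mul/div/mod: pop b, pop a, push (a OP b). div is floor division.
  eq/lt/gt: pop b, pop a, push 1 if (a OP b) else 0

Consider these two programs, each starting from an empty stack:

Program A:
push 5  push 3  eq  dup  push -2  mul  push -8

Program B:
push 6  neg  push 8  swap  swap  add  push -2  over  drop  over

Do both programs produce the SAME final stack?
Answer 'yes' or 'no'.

Answer: no

Derivation:
Program A trace:
  After 'push 5': [5]
  After 'push 3': [5, 3]
  After 'eq': [0]
  After 'dup': [0, 0]
  After 'push -2': [0, 0, -2]
  After 'mul': [0, 0]
  After 'push -8': [0, 0, -8]
Program A final stack: [0, 0, -8]

Program B trace:
  After 'push 6': [6]
  After 'neg': [-6]
  After 'push 8': [-6, 8]
  After 'swap': [8, -6]
  After 'swap': [-6, 8]
  After 'add': [2]
  After 'push -2': [2, -2]
  After 'over': [2, -2, 2]
  After 'drop': [2, -2]
  After 'over': [2, -2, 2]
Program B final stack: [2, -2, 2]
Same: no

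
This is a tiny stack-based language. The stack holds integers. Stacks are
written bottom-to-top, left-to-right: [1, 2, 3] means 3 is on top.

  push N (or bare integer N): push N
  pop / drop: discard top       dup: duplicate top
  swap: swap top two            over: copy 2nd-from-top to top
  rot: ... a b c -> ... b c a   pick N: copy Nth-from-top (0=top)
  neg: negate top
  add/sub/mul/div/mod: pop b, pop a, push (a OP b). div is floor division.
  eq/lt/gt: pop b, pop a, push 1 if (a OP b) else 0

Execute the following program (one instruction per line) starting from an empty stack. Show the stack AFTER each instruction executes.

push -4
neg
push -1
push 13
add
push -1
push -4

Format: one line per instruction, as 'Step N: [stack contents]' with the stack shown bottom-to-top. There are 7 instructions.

Step 1: [-4]
Step 2: [4]
Step 3: [4, -1]
Step 4: [4, -1, 13]
Step 5: [4, 12]
Step 6: [4, 12, -1]
Step 7: [4, 12, -1, -4]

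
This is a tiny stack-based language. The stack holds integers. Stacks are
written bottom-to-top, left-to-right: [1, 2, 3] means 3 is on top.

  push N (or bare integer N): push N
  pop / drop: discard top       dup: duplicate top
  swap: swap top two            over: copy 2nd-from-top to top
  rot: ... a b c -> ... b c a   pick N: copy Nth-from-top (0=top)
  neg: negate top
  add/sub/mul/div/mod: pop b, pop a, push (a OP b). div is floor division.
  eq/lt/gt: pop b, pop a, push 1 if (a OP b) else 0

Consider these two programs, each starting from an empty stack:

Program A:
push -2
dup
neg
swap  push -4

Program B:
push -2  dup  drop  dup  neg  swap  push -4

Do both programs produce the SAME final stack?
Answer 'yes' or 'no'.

Program A trace:
  After 'push -2': [-2]
  After 'dup': [-2, -2]
  After 'neg': [-2, 2]
  After 'swap': [2, -2]
  After 'push -4': [2, -2, -4]
Program A final stack: [2, -2, -4]

Program B trace:
  After 'push -2': [-2]
  After 'dup': [-2, -2]
  After 'drop': [-2]
  After 'dup': [-2, -2]
  After 'neg': [-2, 2]
  After 'swap': [2, -2]
  After 'push -4': [2, -2, -4]
Program B final stack: [2, -2, -4]
Same: yes

Answer: yes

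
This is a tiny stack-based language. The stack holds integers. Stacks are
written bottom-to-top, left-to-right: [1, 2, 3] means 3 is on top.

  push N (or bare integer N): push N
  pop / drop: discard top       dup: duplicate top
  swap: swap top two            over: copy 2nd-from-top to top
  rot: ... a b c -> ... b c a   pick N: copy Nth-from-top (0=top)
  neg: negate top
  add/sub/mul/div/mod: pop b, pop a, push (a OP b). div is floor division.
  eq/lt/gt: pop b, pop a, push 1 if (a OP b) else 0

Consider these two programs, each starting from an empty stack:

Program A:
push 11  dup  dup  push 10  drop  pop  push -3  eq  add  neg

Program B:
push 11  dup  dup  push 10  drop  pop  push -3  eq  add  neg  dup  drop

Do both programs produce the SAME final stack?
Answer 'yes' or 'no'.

Answer: yes

Derivation:
Program A trace:
  After 'push 11': [11]
  After 'dup': [11, 11]
  After 'dup': [11, 11, 11]
  After 'push 10': [11, 11, 11, 10]
  After 'drop': [11, 11, 11]
  After 'pop': [11, 11]
  After 'push -3': [11, 11, -3]
  After 'eq': [11, 0]
  After 'add': [11]
  After 'neg': [-11]
Program A final stack: [-11]

Program B trace:
  After 'push 11': [11]
  After 'dup': [11, 11]
  After 'dup': [11, 11, 11]
  After 'push 10': [11, 11, 11, 10]
  After 'drop': [11, 11, 11]
  After 'pop': [11, 11]
  After 'push -3': [11, 11, -3]
  After 'eq': [11, 0]
  After 'add': [11]
  After 'neg': [-11]
  After 'dup': [-11, -11]
  After 'drop': [-11]
Program B final stack: [-11]
Same: yes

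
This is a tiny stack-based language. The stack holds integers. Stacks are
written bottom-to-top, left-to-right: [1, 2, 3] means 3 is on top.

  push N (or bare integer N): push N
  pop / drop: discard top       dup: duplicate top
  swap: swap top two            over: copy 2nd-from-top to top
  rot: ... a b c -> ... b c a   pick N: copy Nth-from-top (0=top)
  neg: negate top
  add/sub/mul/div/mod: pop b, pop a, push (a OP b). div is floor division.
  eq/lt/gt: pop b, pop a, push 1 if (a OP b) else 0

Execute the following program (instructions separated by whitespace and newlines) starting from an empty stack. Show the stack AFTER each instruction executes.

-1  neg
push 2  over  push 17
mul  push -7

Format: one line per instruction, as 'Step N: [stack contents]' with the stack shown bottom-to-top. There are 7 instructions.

Step 1: [-1]
Step 2: [1]
Step 3: [1, 2]
Step 4: [1, 2, 1]
Step 5: [1, 2, 1, 17]
Step 6: [1, 2, 17]
Step 7: [1, 2, 17, -7]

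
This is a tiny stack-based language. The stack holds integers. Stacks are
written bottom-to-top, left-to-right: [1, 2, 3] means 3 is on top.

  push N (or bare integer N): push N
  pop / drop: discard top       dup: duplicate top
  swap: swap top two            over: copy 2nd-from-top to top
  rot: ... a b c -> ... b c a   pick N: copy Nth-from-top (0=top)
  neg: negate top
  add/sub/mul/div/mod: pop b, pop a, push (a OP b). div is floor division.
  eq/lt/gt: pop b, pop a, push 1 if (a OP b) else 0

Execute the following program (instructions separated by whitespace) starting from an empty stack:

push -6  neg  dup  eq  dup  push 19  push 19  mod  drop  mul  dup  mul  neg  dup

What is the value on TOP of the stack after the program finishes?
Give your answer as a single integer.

After 'push -6': [-6]
After 'neg': [6]
After 'dup': [6, 6]
After 'eq': [1]
After 'dup': [1, 1]
After 'push 19': [1, 1, 19]
After 'push 19': [1, 1, 19, 19]
After 'mod': [1, 1, 0]
After 'drop': [1, 1]
After 'mul': [1]
After 'dup': [1, 1]
After 'mul': [1]
After 'neg': [-1]
After 'dup': [-1, -1]

Answer: -1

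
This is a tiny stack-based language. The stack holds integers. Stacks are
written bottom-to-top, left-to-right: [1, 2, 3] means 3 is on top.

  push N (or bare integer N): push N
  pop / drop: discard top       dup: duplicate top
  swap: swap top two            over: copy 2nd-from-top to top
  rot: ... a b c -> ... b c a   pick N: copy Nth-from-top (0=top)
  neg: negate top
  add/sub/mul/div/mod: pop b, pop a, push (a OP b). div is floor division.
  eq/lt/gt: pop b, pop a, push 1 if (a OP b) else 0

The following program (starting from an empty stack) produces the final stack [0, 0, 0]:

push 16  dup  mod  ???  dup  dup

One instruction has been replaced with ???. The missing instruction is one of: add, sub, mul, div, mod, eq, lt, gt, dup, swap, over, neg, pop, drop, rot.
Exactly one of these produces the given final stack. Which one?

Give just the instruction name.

Answer: neg

Derivation:
Stack before ???: [0]
Stack after ???:  [0]
The instruction that transforms [0] -> [0] is: neg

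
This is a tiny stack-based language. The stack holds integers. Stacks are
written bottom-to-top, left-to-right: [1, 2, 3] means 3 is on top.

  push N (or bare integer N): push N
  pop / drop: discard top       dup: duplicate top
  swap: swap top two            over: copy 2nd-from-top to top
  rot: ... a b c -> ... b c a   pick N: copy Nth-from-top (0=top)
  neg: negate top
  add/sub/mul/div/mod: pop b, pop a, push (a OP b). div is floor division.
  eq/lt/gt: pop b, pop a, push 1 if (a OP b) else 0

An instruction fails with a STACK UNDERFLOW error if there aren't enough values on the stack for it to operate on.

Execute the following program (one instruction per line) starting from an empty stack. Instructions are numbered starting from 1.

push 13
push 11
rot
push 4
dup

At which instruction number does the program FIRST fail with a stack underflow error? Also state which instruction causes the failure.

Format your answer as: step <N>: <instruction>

Step 1 ('push 13'): stack = [13], depth = 1
Step 2 ('push 11'): stack = [13, 11], depth = 2
Step 3 ('rot'): needs 3 value(s) but depth is 2 — STACK UNDERFLOW

Answer: step 3: rot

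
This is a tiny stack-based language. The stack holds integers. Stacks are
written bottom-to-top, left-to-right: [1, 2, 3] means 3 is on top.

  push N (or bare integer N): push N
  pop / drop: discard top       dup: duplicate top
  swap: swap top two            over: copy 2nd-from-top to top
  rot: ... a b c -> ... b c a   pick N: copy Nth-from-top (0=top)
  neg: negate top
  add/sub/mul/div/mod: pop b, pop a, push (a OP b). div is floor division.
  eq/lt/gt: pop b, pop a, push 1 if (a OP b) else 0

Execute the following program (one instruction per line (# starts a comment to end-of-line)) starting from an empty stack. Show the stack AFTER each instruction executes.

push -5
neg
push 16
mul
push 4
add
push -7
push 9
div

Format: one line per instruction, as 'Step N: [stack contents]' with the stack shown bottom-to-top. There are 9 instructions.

Step 1: [-5]
Step 2: [5]
Step 3: [5, 16]
Step 4: [80]
Step 5: [80, 4]
Step 6: [84]
Step 7: [84, -7]
Step 8: [84, -7, 9]
Step 9: [84, -1]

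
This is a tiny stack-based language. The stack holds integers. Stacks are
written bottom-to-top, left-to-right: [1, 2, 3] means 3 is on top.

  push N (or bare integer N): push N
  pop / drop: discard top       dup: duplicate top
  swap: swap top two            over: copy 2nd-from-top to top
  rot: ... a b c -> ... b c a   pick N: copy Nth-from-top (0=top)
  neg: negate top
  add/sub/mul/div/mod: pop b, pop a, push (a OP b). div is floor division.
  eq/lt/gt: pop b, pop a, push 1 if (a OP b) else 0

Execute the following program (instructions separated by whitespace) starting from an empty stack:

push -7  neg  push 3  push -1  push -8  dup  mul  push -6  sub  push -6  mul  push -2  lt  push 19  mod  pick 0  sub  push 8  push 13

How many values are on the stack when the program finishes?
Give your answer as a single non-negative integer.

After 'push -7': stack = [-7] (depth 1)
After 'neg': stack = [7] (depth 1)
After 'push 3': stack = [7, 3] (depth 2)
After 'push -1': stack = [7, 3, -1] (depth 3)
After 'push -8': stack = [7, 3, -1, -8] (depth 4)
After 'dup': stack = [7, 3, -1, -8, -8] (depth 5)
After 'mul': stack = [7, 3, -1, 64] (depth 4)
After 'push -6': stack = [7, 3, -1, 64, -6] (depth 5)
After 'sub': stack = [7, 3, -1, 70] (depth 4)
After 'push -6': stack = [7, 3, -1, 70, -6] (depth 5)
After 'mul': stack = [7, 3, -1, -420] (depth 4)
After 'push -2': stack = [7, 3, -1, -420, -2] (depth 5)
After 'lt': stack = [7, 3, -1, 1] (depth 4)
After 'push 19': stack = [7, 3, -1, 1, 19] (depth 5)
After 'mod': stack = [7, 3, -1, 1] (depth 4)
After 'pick 0': stack = [7, 3, -1, 1, 1] (depth 5)
After 'sub': stack = [7, 3, -1, 0] (depth 4)
After 'push 8': stack = [7, 3, -1, 0, 8] (depth 5)
After 'push 13': stack = [7, 3, -1, 0, 8, 13] (depth 6)

Answer: 6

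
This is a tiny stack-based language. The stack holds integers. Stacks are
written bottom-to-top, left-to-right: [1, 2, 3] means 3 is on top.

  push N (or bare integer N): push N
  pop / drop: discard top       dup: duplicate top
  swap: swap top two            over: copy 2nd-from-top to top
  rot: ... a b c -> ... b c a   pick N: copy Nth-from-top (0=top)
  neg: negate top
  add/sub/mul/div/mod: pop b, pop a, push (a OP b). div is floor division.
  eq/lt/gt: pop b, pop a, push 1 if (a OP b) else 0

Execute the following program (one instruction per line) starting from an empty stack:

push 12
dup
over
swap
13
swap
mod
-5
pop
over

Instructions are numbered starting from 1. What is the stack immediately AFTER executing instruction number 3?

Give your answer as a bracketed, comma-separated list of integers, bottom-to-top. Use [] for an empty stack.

Answer: [12, 12, 12]

Derivation:
Step 1 ('push 12'): [12]
Step 2 ('dup'): [12, 12]
Step 3 ('over'): [12, 12, 12]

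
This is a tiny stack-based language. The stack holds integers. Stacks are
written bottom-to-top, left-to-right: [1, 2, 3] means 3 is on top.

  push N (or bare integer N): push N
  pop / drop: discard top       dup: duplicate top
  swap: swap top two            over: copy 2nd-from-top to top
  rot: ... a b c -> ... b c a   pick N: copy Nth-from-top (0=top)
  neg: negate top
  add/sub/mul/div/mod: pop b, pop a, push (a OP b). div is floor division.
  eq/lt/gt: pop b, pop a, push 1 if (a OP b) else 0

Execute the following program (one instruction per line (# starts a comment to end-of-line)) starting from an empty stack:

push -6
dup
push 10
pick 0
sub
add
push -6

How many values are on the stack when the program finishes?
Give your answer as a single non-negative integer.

After 'push -6': stack = [-6] (depth 1)
After 'dup': stack = [-6, -6] (depth 2)
After 'push 10': stack = [-6, -6, 10] (depth 3)
After 'pick 0': stack = [-6, -6, 10, 10] (depth 4)
After 'sub': stack = [-6, -6, 0] (depth 3)
After 'add': stack = [-6, -6] (depth 2)
After 'push -6': stack = [-6, -6, -6] (depth 3)

Answer: 3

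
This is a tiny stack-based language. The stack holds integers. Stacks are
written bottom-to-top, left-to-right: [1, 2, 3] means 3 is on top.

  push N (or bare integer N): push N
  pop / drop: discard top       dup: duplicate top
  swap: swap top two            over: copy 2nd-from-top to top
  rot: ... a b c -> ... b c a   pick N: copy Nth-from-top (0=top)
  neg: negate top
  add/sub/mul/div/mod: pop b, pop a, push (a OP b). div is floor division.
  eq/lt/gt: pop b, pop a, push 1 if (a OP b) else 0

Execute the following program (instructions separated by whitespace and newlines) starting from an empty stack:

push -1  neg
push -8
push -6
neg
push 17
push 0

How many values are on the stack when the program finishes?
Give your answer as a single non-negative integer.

Answer: 5

Derivation:
After 'push -1': stack = [-1] (depth 1)
After 'neg': stack = [1] (depth 1)
After 'push -8': stack = [1, -8] (depth 2)
After 'push -6': stack = [1, -8, -6] (depth 3)
After 'neg': stack = [1, -8, 6] (depth 3)
After 'push 17': stack = [1, -8, 6, 17] (depth 4)
After 'push 0': stack = [1, -8, 6, 17, 0] (depth 5)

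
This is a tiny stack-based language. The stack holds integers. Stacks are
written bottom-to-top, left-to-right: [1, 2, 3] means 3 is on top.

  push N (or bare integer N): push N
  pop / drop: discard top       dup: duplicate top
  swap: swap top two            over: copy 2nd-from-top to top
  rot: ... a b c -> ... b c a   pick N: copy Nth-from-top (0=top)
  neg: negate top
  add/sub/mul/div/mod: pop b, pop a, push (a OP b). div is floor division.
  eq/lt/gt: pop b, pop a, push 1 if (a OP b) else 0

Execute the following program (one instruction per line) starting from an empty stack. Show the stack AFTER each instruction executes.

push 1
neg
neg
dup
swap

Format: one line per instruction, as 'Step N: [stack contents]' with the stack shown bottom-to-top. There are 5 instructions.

Step 1: [1]
Step 2: [-1]
Step 3: [1]
Step 4: [1, 1]
Step 5: [1, 1]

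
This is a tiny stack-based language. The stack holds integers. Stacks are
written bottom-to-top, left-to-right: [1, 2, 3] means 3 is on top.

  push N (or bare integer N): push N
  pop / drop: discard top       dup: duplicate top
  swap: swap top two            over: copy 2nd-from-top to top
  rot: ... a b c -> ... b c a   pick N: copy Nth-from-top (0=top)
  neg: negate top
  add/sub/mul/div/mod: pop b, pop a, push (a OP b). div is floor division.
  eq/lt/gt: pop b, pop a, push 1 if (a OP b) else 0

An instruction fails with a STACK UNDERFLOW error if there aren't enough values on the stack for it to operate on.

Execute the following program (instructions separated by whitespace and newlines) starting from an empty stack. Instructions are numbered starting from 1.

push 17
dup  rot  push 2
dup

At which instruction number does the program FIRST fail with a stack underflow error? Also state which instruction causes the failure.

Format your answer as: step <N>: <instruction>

Answer: step 3: rot

Derivation:
Step 1 ('push 17'): stack = [17], depth = 1
Step 2 ('dup'): stack = [17, 17], depth = 2
Step 3 ('rot'): needs 3 value(s) but depth is 2 — STACK UNDERFLOW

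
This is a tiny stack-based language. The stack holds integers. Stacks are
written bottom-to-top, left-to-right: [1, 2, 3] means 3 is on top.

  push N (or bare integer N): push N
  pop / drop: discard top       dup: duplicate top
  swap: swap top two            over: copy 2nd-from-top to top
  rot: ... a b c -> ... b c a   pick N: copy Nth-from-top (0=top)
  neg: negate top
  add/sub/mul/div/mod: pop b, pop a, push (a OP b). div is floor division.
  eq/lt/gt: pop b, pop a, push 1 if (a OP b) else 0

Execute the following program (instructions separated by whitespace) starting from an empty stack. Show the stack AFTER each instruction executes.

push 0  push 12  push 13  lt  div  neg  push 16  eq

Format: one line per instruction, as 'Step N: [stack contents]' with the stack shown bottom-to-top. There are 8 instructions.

Step 1: [0]
Step 2: [0, 12]
Step 3: [0, 12, 13]
Step 4: [0, 1]
Step 5: [0]
Step 6: [0]
Step 7: [0, 16]
Step 8: [0]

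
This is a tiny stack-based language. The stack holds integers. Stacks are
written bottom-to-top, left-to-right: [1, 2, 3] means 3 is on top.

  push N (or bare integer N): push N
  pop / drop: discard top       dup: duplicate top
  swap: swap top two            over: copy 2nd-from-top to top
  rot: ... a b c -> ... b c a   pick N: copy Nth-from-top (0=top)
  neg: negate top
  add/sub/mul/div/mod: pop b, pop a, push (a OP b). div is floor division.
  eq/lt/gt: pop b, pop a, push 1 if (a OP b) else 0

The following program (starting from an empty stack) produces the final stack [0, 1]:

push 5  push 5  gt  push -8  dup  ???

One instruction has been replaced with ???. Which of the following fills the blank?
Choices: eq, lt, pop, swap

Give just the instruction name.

Stack before ???: [0, -8, -8]
Stack after ???:  [0, 1]
Checking each choice:
  eq: MATCH
  lt: produces [0, 0]
  pop: produces [0, -8]
  swap: produces [0, -8, -8]


Answer: eq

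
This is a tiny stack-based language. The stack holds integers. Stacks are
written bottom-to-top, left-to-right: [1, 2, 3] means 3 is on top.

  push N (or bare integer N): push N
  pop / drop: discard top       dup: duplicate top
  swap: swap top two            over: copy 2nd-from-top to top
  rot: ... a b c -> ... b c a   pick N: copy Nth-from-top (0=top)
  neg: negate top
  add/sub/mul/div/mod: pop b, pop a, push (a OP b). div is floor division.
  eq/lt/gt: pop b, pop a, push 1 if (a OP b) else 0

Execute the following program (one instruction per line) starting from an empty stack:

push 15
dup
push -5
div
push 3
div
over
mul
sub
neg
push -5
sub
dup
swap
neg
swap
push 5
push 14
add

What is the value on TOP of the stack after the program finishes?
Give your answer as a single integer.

After 'push 15': [15]
After 'dup': [15, 15]
After 'push -5': [15, 15, -5]
After 'div': [15, -3]
After 'push 3': [15, -3, 3]
After 'div': [15, -1]
After 'over': [15, -1, 15]
After 'mul': [15, -15]
After 'sub': [30]
After 'neg': [-30]
After 'push -5': [-30, -5]
After 'sub': [-25]
After 'dup': [-25, -25]
After 'swap': [-25, -25]
After 'neg': [-25, 25]
After 'swap': [25, -25]
After 'push 5': [25, -25, 5]
After 'push 14': [25, -25, 5, 14]
After 'add': [25, -25, 19]

Answer: 19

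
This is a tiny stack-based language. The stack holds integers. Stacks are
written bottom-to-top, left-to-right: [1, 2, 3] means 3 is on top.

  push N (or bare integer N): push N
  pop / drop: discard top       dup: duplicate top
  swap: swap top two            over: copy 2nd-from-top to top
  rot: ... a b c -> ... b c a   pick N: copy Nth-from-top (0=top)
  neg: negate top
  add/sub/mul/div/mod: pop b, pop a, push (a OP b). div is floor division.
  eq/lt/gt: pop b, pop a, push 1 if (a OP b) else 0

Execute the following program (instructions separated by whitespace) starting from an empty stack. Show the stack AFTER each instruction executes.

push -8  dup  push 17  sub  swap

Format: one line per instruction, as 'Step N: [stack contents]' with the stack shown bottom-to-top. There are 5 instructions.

Step 1: [-8]
Step 2: [-8, -8]
Step 3: [-8, -8, 17]
Step 4: [-8, -25]
Step 5: [-25, -8]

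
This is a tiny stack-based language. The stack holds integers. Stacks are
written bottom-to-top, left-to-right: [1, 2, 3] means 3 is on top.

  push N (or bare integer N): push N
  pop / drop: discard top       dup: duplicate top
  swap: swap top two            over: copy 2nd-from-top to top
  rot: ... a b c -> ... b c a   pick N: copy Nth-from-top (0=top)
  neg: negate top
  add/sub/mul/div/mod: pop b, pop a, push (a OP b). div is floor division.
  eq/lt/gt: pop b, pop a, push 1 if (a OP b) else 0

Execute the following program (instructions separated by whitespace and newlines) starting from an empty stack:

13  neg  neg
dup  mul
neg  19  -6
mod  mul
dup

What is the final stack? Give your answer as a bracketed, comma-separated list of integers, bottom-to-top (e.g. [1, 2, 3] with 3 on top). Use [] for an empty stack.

Answer: [845, 845]

Derivation:
After 'push 13': [13]
After 'neg': [-13]
After 'neg': [13]
After 'dup': [13, 13]
After 'mul': [169]
After 'neg': [-169]
After 'push 19': [-169, 19]
After 'push -6': [-169, 19, -6]
After 'mod': [-169, -5]
After 'mul': [845]
After 'dup': [845, 845]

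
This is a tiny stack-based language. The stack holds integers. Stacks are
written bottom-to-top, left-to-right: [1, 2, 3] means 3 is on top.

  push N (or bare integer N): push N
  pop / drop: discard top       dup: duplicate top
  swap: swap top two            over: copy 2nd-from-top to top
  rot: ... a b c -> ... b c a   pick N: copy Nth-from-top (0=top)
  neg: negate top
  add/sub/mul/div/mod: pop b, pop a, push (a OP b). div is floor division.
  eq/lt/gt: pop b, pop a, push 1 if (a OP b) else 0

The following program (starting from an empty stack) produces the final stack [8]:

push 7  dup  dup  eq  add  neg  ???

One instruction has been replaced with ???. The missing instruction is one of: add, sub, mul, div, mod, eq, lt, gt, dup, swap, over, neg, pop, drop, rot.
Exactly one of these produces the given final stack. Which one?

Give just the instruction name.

Answer: neg

Derivation:
Stack before ???: [-8]
Stack after ???:  [8]
The instruction that transforms [-8] -> [8] is: neg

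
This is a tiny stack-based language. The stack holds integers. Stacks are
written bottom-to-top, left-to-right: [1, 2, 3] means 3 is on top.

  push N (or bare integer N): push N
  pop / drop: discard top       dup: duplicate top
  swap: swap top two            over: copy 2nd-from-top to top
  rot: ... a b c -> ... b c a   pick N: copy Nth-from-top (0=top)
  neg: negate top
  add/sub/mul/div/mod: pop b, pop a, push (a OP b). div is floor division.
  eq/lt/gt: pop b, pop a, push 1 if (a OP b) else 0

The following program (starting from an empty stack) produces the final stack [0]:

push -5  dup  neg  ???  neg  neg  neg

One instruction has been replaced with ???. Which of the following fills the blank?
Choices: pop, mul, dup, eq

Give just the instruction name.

Answer: eq

Derivation:
Stack before ???: [-5, 5]
Stack after ???:  [0]
Checking each choice:
  pop: produces [5]
  mul: produces [25]
  dup: produces [-5, 5, -5]
  eq: MATCH
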